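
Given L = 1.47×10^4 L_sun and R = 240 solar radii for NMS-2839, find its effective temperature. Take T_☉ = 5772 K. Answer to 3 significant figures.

T/T_☉ = (L/L_☉)^(1/4) / (R/R_☉)^(1/2)
T = 5772 × (1.47×10^4)^(1/4) / √(240) = 5772 × 11.01 / 15.49 = 4103 K.

4.10×10^3 K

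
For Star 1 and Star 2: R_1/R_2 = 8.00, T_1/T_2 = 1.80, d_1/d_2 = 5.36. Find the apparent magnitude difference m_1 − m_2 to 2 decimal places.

L_1/L_2 = (8.00)²(1.80)⁴ = 671.8.
F_1/F_2 = (L_1/L_2)/(d_1/d_2)² = 671.8/28.73 = 23.39.
m_1 − m_2 = −2.5 log₁₀(23.39) = -3.42.

-3.42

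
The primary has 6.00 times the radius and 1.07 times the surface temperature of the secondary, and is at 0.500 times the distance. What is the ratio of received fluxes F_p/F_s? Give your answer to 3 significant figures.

189

L_p/L_s = (R_p/R_s)²(T_p/T_s)⁴ = (6.00)² × (1.07)⁴ = 47.19.
F_p/F_s = (L_p/L_s)/(d_p/d_s)² = 47.19 / (0.500)² = 188.8.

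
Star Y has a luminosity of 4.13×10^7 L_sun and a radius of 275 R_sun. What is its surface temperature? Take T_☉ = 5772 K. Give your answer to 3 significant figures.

T/T_☉ = (L/L_☉)^(1/4) / (R/R_☉)^(1/2)
T = 5772 × (4.13×10^7)^(1/4) / √(275) = 5772 × 80.17 / 16.58 = 2.790×10^4 K.

2.79×10^4 K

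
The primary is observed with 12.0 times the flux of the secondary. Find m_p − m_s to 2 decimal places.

-2.70

m_p − m_s = −2.5 log₁₀(F_p/F_s) = −2.5 log₁₀(12.0) = −2.5 × (1.079) = -2.698.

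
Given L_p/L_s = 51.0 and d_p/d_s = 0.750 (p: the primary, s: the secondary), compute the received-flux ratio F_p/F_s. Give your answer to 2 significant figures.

F = L/(4πd²), so F_p/F_s = (L_p/L_s) / (d_p/d_s)²
= 51.0 / (0.750)² = 51.0 / 0.5625 = 90.67.

91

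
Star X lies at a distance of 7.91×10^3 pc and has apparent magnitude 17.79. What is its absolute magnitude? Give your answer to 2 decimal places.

3.30

M = m − 5 log₁₀(d/10 pc) = 17.79 − 5 log₁₀(7.91×10^3/10)
  = 17.79 − 5 × 2.898 = 17.79 − 14.49 = 3.30.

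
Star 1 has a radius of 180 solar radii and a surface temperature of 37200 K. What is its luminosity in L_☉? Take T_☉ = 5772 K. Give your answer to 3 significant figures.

L/L_☉ = (R/R_☉)² (T/T_☉)⁴ = (180)² × (37200/5772)⁴
       = 3.240×10^4 × (6.445)⁴ = 3.240×10^4 × 1725 = 5.590×10^7.

5.59×10^7 L_☉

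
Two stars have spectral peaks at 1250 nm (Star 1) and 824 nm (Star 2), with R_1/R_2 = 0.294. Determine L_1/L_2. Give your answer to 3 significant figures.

Wien's law gives T ∝ 1/λ_max, so T_1/T_2 = λ_2/λ_1 = 824/1250 = 0.6592.
Then L ∝ R²T⁴ gives L_1/L_2 = (0.294)² × (0.6592)⁴ = 0.08644 × 0.1888 = 0.01632.

0.0163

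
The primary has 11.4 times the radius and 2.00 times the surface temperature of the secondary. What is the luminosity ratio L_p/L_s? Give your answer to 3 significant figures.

2.08×10^3

From the Stefan–Boltzmann law, L ∝ R²T⁴, so
L_p/L_s = (R_p/R_s)² (T_p/T_s)⁴ = (11.4)² × (2.00)⁴ = 130.0 × 16.00 = 2079.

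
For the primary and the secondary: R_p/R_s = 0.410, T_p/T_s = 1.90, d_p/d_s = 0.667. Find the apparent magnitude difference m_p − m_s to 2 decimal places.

-1.73

L_p/L_s = (0.410)²(1.90)⁴ = 2.191.
F_p/F_s = (L_p/L_s)/(d_p/d_s)² = 2.191/0.4449 = 4.924.
m_p − m_s = −2.5 log₁₀(4.924) = -1.73.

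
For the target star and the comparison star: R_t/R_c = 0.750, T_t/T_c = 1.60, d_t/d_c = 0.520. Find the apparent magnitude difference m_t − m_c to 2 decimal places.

-2.84

L_t/L_c = (0.750)²(1.60)⁴ = 3.686.
F_t/F_c = (L_t/L_c)/(d_t/d_c)² = 3.686/0.2704 = 13.63.
m_t − m_c = −2.5 log₁₀(13.63) = -2.84.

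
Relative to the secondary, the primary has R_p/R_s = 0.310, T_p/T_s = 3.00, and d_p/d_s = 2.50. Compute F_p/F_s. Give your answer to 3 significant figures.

L_p/L_s = (R_p/R_s)²(T_p/T_s)⁴ = (0.310)² × (3.00)⁴ = 7.784.
F_p/F_s = (L_p/L_s)/(d_p/d_s)² = 7.784 / (2.50)² = 1.245.

1.25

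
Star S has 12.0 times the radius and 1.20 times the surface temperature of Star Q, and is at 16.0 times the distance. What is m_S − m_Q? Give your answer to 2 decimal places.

L_S/L_Q = (12.0)²(1.20)⁴ = 298.6.
F_S/F_Q = (L_S/L_Q)/(d_S/d_Q)² = 298.6/256.0 = 1.166.
m_S − m_Q = −2.5 log₁₀(1.166) = -0.17.

-0.17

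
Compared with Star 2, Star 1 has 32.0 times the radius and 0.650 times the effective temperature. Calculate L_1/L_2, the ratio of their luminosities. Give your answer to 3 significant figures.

183

From the Stefan–Boltzmann law, L ∝ R²T⁴, so
L_1/L_2 = (R_1/R_2)² (T_1/T_2)⁴ = (32.0)² × (0.650)⁴ = 1024 × 0.1785 = 182.8.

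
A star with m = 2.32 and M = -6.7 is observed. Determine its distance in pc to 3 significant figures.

m − M = 5 log₁₀(d/10 pc)
2.32 − (-6.7) = 9.02 = 5 log₁₀(d/10)
d = 10 × 10^(9.02/5) = 10 × 10^1.804 = 636.8 pc.

637 pc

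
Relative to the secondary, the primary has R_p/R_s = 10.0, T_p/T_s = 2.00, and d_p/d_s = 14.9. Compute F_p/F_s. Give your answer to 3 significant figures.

7.21

L_p/L_s = (R_p/R_s)²(T_p/T_s)⁴ = (10.0)² × (2.00)⁴ = 1600.
F_p/F_s = (L_p/L_s)/(d_p/d_s)² = 1600 / (14.9)² = 7.207.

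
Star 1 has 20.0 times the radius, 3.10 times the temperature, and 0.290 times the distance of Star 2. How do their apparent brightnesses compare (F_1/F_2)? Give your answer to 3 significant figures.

L_1/L_2 = (R_1/R_2)²(T_1/T_2)⁴ = (20.0)² × (3.10)⁴ = 3.694×10^4.
F_1/F_2 = (L_1/L_2)/(d_1/d_2)² = 3.694×10^4 / (0.290)² = 4.392×10^5.

4.39×10^5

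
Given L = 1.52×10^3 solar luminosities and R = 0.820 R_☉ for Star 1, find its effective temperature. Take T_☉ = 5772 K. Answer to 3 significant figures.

T/T_☉ = (L/L_☉)^(1/4) / (R/R_☉)^(1/2)
T = 5772 × (1.52×10^3)^(1/4) / √(0.820) = 5772 × 6.244 / 0.9055 = 3.980×10^4 K.

3.98×10^4 K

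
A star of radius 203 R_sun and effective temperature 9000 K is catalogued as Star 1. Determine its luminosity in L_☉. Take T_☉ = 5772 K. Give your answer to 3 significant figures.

2.44×10^5 L_☉

L/L_☉ = (R/R_☉)² (T/T_☉)⁴ = (203)² × (9000/5772)⁴
       = 4.121×10^4 × (1.559)⁴ = 4.121×10^4 × 5.911 = 2.436×10^5.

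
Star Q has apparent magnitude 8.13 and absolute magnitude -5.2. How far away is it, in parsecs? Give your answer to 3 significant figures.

4.63×10^3 pc

m − M = 5 log₁₀(d/10 pc)
8.13 − (-5.2) = 13.33 = 5 log₁₀(d/10)
d = 10 × 10^(13.33/5) = 10 × 10^2.666 = 4634 pc.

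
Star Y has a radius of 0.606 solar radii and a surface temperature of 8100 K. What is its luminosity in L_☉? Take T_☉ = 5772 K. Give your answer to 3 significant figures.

L/L_☉ = (R/R_☉)² (T/T_☉)⁴ = (0.606)² × (8100/5772)⁴
       = 0.3672 × (1.403)⁴ = 0.3672 × 3.878 = 1.424.

1.42 L_☉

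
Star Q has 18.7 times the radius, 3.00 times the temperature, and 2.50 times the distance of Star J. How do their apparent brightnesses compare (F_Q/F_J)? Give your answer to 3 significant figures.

L_Q/L_J = (R_Q/R_J)²(T_Q/T_J)⁴ = (18.7)² × (3.00)⁴ = 2.832×10^4.
F_Q/F_J = (L_Q/L_J)/(d_Q/d_J)² = 2.832×10^4 / (2.50)² = 4532.

4.53×10^3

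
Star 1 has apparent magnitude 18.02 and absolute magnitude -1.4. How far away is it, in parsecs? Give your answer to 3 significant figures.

7.66×10^4 pc

m − M = 5 log₁₀(d/10 pc)
18.02 − (-1.4) = 19.42 = 5 log₁₀(d/10)
d = 10 × 10^(19.42/5) = 10 × 10^3.884 = 7.656×10^4 pc.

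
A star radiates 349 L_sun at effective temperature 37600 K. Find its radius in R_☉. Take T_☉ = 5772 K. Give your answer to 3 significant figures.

R/R_☉ = √(L/L_☉) / (T/T_☉)² = √(349) / (6.514)²
       = 18.68 / 42.43 = 0.4402.

0.440 R_☉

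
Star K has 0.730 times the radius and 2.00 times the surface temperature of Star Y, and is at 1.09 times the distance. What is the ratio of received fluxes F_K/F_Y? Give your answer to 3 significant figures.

L_K/L_Y = (R_K/R_Y)²(T_K/T_Y)⁴ = (0.730)² × (2.00)⁴ = 8.526.
F_K/F_Y = (L_K/L_Y)/(d_K/d_Y)² = 8.526 / (1.09)² = 7.177.

7.18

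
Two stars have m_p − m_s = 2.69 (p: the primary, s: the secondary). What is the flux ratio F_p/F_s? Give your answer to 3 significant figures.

F_p/F_s = 10^(−(m_p − m_s)/2.5) = 10^(-2.69/2.5) = 10^-1.076 = 0.08395.

0.0839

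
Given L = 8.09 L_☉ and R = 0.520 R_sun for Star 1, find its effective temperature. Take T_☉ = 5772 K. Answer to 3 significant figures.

1.35×10^4 K

T/T_☉ = (L/L_☉)^(1/4) / (R/R_☉)^(1/2)
T = 5772 × (8.09)^(1/4) / √(0.520) = 5772 × 1.687 / 0.7211 = 1.350×10^4 K.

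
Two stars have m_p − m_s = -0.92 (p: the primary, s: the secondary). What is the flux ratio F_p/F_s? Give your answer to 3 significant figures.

F_p/F_s = 10^(−(m_p − m_s)/2.5) = 10^(0.92/2.5) = 10^0.368 = 2.333.

2.33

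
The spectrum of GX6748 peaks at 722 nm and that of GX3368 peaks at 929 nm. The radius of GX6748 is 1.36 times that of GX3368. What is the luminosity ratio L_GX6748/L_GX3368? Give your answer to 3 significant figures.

5.07

Wien's law gives T ∝ 1/λ_max, so T_GX6748/T_GX3368 = λ_GX3368/λ_GX6748 = 929/722 = 1.287.
Then L ∝ R²T⁴ gives L_GX6748/L_GX3368 = (1.36)² × (1.287)⁴ = 1.850 × 2.741 = 5.070.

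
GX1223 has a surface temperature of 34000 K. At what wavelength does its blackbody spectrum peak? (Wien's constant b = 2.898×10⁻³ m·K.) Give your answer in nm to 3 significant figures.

85.2 nm

λ_max = b/T = 2.898×10⁻³ / 34000 = 8.52×10^-8 m = 85.24 nm.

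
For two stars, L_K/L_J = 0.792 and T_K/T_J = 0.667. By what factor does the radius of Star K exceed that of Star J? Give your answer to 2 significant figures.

2.0

L ∝ R²T⁴ gives R ∝ √L / T², so
R_K/R_J = √(0.792) / (0.667)² = 0.8899 / 0.4449 = 2.000.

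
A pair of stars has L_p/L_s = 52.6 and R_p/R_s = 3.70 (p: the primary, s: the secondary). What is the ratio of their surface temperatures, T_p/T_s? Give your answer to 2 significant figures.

L ∝ R²T⁴ gives T ∝ (L/R²)^(1/4), so
T_p/T_s = (52.6 / 3.70²)^(1/4) = (3.842)^(1/4) = 1.400.

1.4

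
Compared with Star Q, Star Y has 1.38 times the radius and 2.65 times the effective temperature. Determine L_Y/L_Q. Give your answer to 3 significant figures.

From the Stefan–Boltzmann law, L ∝ R²T⁴, so
L_Y/L_Q = (R_Y/R_Q)² (T_Y/T_Q)⁴ = (1.38)² × (2.65)⁴ = 1.904 × 49.32 = 93.92.

93.9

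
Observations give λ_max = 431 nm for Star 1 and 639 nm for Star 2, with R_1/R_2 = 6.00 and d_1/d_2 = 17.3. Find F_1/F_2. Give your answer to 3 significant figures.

Wien's law: T_1/T_2 = λ_2/λ_1 = 639/431 = 1.483.
L_1/L_2 = (R_1/R_2)²(T_1/T_2)⁴ = (6.00)²(1.483)⁴ = 173.9.
F_1/F_2 = (L_1/L_2)/(d_1/d_2)² = 173.9/(17.3)² = 0.5812.

0.581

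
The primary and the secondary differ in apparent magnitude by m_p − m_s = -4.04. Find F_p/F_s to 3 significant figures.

41.3

F_p/F_s = 10^(−(m_p − m_s)/2.5) = 10^(4.04/2.5) = 10^1.616 = 41.30.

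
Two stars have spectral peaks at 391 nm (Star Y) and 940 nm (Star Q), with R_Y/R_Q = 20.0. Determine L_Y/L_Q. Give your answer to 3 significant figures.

1.34×10^4

Wien's law gives T ∝ 1/λ_max, so T_Y/T_Q = λ_Q/λ_Y = 940/391 = 2.404.
Then L ∝ R²T⁴ gives L_Y/L_Q = (20.0)² × (2.404)⁴ = 400.0 × 33.40 = 1.336×10^4.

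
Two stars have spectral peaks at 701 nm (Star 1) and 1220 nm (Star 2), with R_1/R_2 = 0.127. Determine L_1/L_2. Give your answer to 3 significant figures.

0.148

Wien's law gives T ∝ 1/λ_max, so T_1/T_2 = λ_2/λ_1 = 1220/701 = 1.740.
Then L ∝ R²T⁴ gives L_1/L_2 = (0.127)² × (1.740)⁴ = 0.01613 × 9.174 = 0.1480.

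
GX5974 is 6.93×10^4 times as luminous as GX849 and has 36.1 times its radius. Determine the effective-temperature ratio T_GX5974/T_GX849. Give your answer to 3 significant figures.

L ∝ R²T⁴ gives T ∝ (L/R²)^(1/4), so
T_GX5974/T_GX849 = (6.93×10^4 / 36.1²)^(1/4) = (53.18)^(1/4) = 2.700.

2.70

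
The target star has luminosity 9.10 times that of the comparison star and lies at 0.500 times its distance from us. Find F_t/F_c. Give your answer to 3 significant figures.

F = L/(4πd²), so F_t/F_c = (L_t/L_c) / (d_t/d_c)²
= 9.10 / (0.500)² = 9.10 / 0.2500 = 36.40.

36.4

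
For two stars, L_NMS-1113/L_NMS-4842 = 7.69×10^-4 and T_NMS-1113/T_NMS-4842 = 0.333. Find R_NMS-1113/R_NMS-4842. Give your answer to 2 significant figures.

0.25

L ∝ R²T⁴ gives R ∝ √L / T², so
R_NMS-1113/R_NMS-4842 = √(7.69×10^-4) / (0.333)² = 0.02773 / 0.1109 = 0.2501.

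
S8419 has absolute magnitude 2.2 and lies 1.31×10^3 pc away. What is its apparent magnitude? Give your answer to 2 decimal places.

12.79

m = M + 5 log₁₀(d/10 pc) = 2.2 + 5 log₁₀(1.31×10^3/10)
  = 2.2 + 5 × 2.117 = 2.2 + 10.59 = 12.79.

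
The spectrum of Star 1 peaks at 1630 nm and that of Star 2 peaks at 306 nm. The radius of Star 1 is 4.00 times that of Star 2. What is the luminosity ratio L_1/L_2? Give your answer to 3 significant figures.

Wien's law gives T ∝ 1/λ_max, so T_1/T_2 = λ_2/λ_1 = 306/1630 = 0.1877.
Then L ∝ R²T⁴ gives L_1/L_2 = (4.00)² × (0.1877)⁴ = 16.00 × 0.001242 = 0.01987.

0.0199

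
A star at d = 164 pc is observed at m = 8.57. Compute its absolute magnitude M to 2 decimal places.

M = m − 5 log₁₀(d/10 pc) = 8.57 − 5 log₁₀(164/10)
  = 8.57 − 5 × 1.215 = 8.57 − 6.07 = 2.50.

2.50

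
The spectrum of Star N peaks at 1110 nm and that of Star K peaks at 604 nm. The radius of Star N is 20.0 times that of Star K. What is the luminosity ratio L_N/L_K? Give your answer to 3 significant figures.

Wien's law gives T ∝ 1/λ_max, so T_N/T_K = λ_K/λ_N = 604/1110 = 0.5441.
Then L ∝ R²T⁴ gives L_N/L_K = (20.0)² × (0.5441)⁴ = 400.0 × 0.08767 = 35.07.

35.1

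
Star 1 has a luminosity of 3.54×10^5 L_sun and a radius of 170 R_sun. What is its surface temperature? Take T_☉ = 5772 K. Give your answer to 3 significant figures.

1.08×10^4 K

T/T_☉ = (L/L_☉)^(1/4) / (R/R_☉)^(1/2)
T = 5772 × (3.54×10^5)^(1/4) / √(170) = 5772 × 24.39 / 13.04 = 1.080×10^4 K.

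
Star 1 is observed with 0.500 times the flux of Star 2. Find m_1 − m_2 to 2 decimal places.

m_1 − m_2 = −2.5 log₁₀(F_1/F_2) = −2.5 log₁₀(0.500) = −2.5 × (-0.301) = 0.753.

0.75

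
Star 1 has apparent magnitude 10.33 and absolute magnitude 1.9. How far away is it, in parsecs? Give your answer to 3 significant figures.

m − M = 5 log₁₀(d/10 pc)
10.33 − (1.9) = 8.43 = 5 log₁₀(d/10)
d = 10 × 10^(8.43/5) = 10 × 10^1.686 = 485.3 pc.

485 pc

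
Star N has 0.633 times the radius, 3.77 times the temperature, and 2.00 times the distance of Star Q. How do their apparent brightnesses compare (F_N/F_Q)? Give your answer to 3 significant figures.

L_N/L_Q = (R_N/R_Q)²(T_N/T_Q)⁴ = (0.633)² × (3.77)⁴ = 80.94.
F_N/F_Q = (L_N/L_Q)/(d_N/d_Q)² = 80.94 / (2.00)² = 20.24.

20.2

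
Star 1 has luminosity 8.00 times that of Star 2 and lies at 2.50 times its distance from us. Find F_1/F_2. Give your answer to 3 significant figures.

F = L/(4πd²), so F_1/F_2 = (L_1/L_2) / (d_1/d_2)²
= 8.00 / (2.50)² = 8.00 / 6.250 = 1.280.

1.28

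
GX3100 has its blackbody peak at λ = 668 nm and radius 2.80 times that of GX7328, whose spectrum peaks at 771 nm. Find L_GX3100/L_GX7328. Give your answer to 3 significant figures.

Wien's law gives T ∝ 1/λ_max, so T_GX3100/T_GX7328 = λ_GX7328/λ_GX3100 = 771/668 = 1.154.
Then L ∝ R²T⁴ gives L_GX3100/L_GX7328 = (2.80)² × (1.154)⁴ = 7.840 × 1.775 = 13.91.

13.9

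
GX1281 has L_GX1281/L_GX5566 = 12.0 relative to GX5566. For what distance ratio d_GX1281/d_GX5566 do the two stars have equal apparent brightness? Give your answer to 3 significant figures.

Equal flux requires L_GX1281/d_GX1281² = L_GX5566/d_GX5566², so d_GX1281/d_GX5566 = √(L_GX1281/L_GX5566)
= √(12.0) = 3.464.

3.46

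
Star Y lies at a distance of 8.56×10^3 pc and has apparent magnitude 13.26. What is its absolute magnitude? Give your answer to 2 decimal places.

-1.40

M = m − 5 log₁₀(d/10 pc) = 13.26 − 5 log₁₀(8.56×10^3/10)
  = 13.26 − 5 × 2.932 = 13.26 − 14.66 = -1.40.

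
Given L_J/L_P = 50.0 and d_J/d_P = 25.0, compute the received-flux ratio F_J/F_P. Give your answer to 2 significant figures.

F = L/(4πd²), so F_J/F_P = (L_J/L_P) / (d_J/d_P)²
= 50.0 / (25.0)² = 50.0 / 625.0 = 0.08000.

0.080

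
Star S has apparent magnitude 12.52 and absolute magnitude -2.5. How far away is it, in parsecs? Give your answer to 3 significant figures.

1.01×10^4 pc

m − M = 5 log₁₀(d/10 pc)
12.52 − (-2.5) = 15.02 = 5 log₁₀(d/10)
d = 10 × 10^(15.02/5) = 10 × 10^3.004 = 1.009×10^4 pc.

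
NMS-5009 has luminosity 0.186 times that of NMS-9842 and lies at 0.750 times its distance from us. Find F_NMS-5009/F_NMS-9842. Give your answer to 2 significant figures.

F = L/(4πd²), so F_NMS-5009/F_NMS-9842 = (L_NMS-5009/L_NMS-9842) / (d_NMS-5009/d_NMS-9842)²
= 0.186 / (0.750)² = 0.186 / 0.5625 = 0.3307.

0.33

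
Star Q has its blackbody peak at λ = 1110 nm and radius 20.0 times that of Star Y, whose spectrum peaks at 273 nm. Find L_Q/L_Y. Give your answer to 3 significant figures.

Wien's law gives T ∝ 1/λ_max, so T_Q/T_Y = λ_Y/λ_Q = 273/1110 = 0.2459.
Then L ∝ R²T⁴ gives L_Q/L_Y = (20.0)² × (0.2459)⁴ = 400.0 × 0.003659 = 1.464.

1.46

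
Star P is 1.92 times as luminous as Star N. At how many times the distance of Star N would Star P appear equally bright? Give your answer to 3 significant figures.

Equal flux requires L_P/d_P² = L_N/d_N², so d_P/d_N = √(L_P/L_N)
= √(1.92) = 1.386.

1.39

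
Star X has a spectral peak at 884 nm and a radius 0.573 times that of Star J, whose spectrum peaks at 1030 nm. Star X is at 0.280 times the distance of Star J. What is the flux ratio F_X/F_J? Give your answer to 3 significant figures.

Wien's law: T_X/T_J = λ_J/λ_X = 1030/884 = 1.165.
L_X/L_J = (R_X/R_J)²(T_X/T_J)⁴ = (0.573)²(1.165)⁴ = 0.6051.
F_X/F_J = (L_X/L_J)/(d_X/d_J)² = 0.6051/(0.280)² = 7.719.

7.72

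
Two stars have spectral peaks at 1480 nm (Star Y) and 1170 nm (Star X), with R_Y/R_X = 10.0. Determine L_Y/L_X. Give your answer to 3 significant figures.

39.1

Wien's law gives T ∝ 1/λ_max, so T_Y/T_X = λ_X/λ_Y = 1170/1480 = 0.7905.
Then L ∝ R²T⁴ gives L_Y/L_X = (10.0)² × (0.7905)⁴ = 100.0 × 0.3906 = 39.06.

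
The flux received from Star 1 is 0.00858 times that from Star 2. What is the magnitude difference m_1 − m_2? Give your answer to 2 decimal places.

m_1 − m_2 = −2.5 log₁₀(F_1/F_2) = −2.5 log₁₀(0.00858) = −2.5 × (-2.067) = 5.166.

5.17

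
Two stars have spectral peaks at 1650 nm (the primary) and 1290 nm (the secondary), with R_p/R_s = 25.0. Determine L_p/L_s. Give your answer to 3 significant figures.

234

Wien's law gives T ∝ 1/λ_max, so T_p/T_s = λ_s/λ_p = 1290/1650 = 0.7818.
Then L ∝ R²T⁴ gives L_p/L_s = (25.0)² × (0.7818)⁴ = 625.0 × 0.3736 = 233.5.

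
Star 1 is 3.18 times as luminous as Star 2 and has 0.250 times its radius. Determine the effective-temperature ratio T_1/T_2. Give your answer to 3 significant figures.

L ∝ R²T⁴ gives T ∝ (L/R²)^(1/4), so
T_1/T_2 = (3.18 / 0.250²)^(1/4) = (50.88)^(1/4) = 2.671.

2.67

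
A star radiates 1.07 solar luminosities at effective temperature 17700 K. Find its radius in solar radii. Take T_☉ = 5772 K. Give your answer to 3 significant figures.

R/R_☉ = √(L/L_☉) / (T/T_☉)² = √(1.07) / (3.067)²
       = 1.034 / 9.404 = 0.1100.

0.110 solar radii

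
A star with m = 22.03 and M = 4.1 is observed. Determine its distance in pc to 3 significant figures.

3.85×10^4 pc

m − M = 5 log₁₀(d/10 pc)
22.03 − (4.1) = 17.93 = 5 log₁₀(d/10)
d = 10 × 10^(17.93/5) = 10 × 10^3.586 = 3.855×10^4 pc.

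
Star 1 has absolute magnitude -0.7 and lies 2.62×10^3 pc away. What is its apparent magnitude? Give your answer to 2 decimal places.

m = M + 5 log₁₀(d/10 pc) = -0.7 + 5 log₁₀(2.62×10^3/10)
  = -0.7 + 5 × 2.418 = -0.7 + 12.09 = 11.39.

11.39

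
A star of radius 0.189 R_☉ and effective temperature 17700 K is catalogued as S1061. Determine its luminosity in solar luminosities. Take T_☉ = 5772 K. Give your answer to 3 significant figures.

3.16 solar luminosities

L/L_☉ = (R/R_☉)² (T/T_☉)⁴ = (0.189)² × (17700/5772)⁴
       = 0.03572 × (3.067)⁴ = 0.03572 × 88.43 = 3.159.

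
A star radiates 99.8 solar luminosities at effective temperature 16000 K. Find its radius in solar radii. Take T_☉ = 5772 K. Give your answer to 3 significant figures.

1.30 solar radii

R/R_☉ = √(L/L_☉) / (T/T_☉)² = √(99.8) / (2.772)²
       = 9.990 / 7.684 = 1.300.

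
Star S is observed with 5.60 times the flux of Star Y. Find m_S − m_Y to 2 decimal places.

-1.87

m_S − m_Y = −2.5 log₁₀(F_S/F_Y) = −2.5 log₁₀(5.60) = −2.5 × (0.748) = -1.870.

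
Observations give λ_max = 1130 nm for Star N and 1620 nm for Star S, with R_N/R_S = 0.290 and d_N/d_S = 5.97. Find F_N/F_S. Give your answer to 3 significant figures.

Wien's law: T_N/T_S = λ_S/λ_N = 1620/1130 = 1.434.
L_N/L_S = (R_N/R_S)²(T_N/T_S)⁴ = (0.290)²(1.434)⁴ = 0.3553.
F_N/F_S = (L_N/L_S)/(d_N/d_S)² = 0.3553/(5.97)² = 0.009968.

0.00997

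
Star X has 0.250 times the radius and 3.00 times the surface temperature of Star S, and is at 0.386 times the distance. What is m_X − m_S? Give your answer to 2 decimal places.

L_X/L_S = (0.250)²(3.00)⁴ = 5.062.
F_X/F_S = (L_X/L_S)/(d_X/d_S)² = 5.062/0.1490 = 33.98.
m_X − m_S = −2.5 log₁₀(33.98) = -3.83.

-3.83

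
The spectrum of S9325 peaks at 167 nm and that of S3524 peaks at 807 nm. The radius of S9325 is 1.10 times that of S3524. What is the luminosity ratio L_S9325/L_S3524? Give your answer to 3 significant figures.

660

Wien's law gives T ∝ 1/λ_max, so T_S9325/T_S3524 = λ_S3524/λ_S9325 = 807/167 = 4.832.
Then L ∝ R²T⁴ gives L_S9325/L_S3524 = (1.10)² × (4.832)⁴ = 1.210 × 545.3 = 659.8.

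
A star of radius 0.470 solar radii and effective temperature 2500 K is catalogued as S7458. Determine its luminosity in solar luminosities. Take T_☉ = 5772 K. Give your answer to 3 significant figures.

L/L_☉ = (R/R_☉)² (T/T_☉)⁴ = (0.470)² × (2500/5772)⁴
       = 0.2209 × (0.4331)⁴ = 0.2209 × 0.03519 = 0.007774.

0.00777 solar luminosities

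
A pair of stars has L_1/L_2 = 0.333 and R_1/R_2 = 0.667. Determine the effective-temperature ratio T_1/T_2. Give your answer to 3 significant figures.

0.930

L ∝ R²T⁴ gives T ∝ (L/R²)^(1/4), so
T_1/T_2 = (0.333 / 0.667²)^(1/4) = (0.7485)^(1/4) = 0.9301.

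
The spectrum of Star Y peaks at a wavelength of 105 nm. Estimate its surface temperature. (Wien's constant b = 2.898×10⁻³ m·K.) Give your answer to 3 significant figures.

T = b/λ_max = 2.898×10⁻³ / (105×10⁻⁹) = 2.760×10^4 K.

2.76×10^4 K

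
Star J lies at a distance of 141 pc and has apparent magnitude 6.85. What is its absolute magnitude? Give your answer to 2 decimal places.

M = m − 5 log₁₀(d/10 pc) = 6.85 − 5 log₁₀(141/10)
  = 6.85 − 5 × 1.149 = 6.85 − 5.75 = 1.10.

1.10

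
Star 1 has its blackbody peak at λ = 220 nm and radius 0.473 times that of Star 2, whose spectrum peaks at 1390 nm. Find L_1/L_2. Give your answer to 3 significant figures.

Wien's law gives T ∝ 1/λ_max, so T_1/T_2 = λ_2/λ_1 = 1390/220 = 6.318.
Then L ∝ R²T⁴ gives L_1/L_2 = (0.473)² × (6.318)⁴ = 0.2237 × 1594 = 356.5.

357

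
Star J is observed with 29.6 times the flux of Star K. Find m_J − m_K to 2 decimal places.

m_J − m_K = −2.5 log₁₀(F_J/F_K) = −2.5 log₁₀(29.6) = −2.5 × (1.471) = -3.678.

-3.68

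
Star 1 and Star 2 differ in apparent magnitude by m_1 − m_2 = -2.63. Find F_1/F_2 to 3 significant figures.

F_1/F_2 = 10^(−(m_1 − m_2)/2.5) = 10^(2.63/2.5) = 10^1.052 = 11.27.

11.3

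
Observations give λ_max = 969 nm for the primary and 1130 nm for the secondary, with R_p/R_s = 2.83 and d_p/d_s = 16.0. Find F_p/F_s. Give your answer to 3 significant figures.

0.0579

Wien's law: T_p/T_s = λ_s/λ_p = 1130/969 = 1.166.
L_p/L_s = (R_p/R_s)²(T_p/T_s)⁴ = (2.83)²(1.166)⁴ = 14.81.
F_p/F_s = (L_p/L_s)/(d_p/d_s)² = 14.81/(16.0)² = 0.05786.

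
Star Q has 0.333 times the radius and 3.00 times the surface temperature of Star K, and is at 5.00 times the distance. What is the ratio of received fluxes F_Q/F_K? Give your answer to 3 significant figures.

L_Q/L_K = (R_Q/R_K)²(T_Q/T_K)⁴ = (0.333)² × (3.00)⁴ = 8.982.
F_Q/F_K = (L_Q/L_K)/(d_Q/d_K)² = 8.982 / (5.00)² = 0.3593.

0.359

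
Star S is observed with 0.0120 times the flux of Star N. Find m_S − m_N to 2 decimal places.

m_S − m_N = −2.5 log₁₀(F_S/F_N) = −2.5 log₁₀(0.0120) = −2.5 × (-1.921) = 4.802.

4.80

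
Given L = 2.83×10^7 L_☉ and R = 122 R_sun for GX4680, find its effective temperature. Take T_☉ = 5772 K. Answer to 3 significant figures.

3.81×10^4 K

T/T_☉ = (L/L_☉)^(1/4) / (R/R_☉)^(1/2)
T = 5772 × (2.83×10^7)^(1/4) / √(122) = 5772 × 72.94 / 11.05 = 3.811×10^4 K.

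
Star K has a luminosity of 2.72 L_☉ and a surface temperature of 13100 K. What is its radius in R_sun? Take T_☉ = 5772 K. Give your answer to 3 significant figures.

0.320 R_sun

R/R_☉ = √(L/L_☉) / (T/T_☉)² = √(2.72) / (2.270)²
       = 1.649 / 5.151 = 0.3202.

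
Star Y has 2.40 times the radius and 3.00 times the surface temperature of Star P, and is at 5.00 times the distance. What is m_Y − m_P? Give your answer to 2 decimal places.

L_Y/L_P = (2.40)²(3.00)⁴ = 466.6.
F_Y/F_P = (L_Y/L_P)/(d_Y/d_P)² = 466.6/25.00 = 18.66.
m_Y − m_P = −2.5 log₁₀(18.66) = -3.18.

-3.18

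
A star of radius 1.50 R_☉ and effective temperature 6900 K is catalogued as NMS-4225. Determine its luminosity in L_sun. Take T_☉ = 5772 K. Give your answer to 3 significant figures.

L/L_☉ = (R/R_☉)² (T/T_☉)⁴ = (1.50)² × (6900/5772)⁴
       = 2.250 × (1.195)⁴ = 2.250 × 2.042 = 4.595.

4.59 L_sun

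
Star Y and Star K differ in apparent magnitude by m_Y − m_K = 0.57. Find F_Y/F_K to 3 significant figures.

F_Y/F_K = 10^(−(m_Y − m_K)/2.5) = 10^(-0.57/2.5) = 10^-0.228 = 0.5916.

0.592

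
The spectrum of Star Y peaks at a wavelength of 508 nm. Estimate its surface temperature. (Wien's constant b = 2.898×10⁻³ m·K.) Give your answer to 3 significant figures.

5.70×10^3 K

T = b/λ_max = 2.898×10⁻³ / (508×10⁻⁹) = 5705 K.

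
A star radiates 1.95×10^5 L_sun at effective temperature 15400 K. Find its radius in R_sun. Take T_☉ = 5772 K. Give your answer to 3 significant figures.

62.0 R_sun

R/R_☉ = √(L/L_☉) / (T/T_☉)² = √(1.95×10^5) / (2.668)²
       = 441.6 / 7.119 = 62.03.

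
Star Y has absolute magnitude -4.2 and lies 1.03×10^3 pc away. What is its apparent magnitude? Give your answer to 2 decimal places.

m = M + 5 log₁₀(d/10 pc) = -4.2 + 5 log₁₀(1.03×10^3/10)
  = -4.2 + 5 × 2.013 = -4.2 + 10.06 = 5.86.

5.86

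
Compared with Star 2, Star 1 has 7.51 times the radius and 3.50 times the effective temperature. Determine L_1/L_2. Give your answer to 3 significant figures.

8.46×10^3

From the Stefan–Boltzmann law, L ∝ R²T⁴, so
L_1/L_2 = (R_1/R_2)² (T_1/T_2)⁴ = (7.51)² × (3.50)⁴ = 56.40 × 150.1 = 8464.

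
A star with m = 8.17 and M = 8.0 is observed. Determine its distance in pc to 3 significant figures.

m − M = 5 log₁₀(d/10 pc)
8.17 − (8.0) = 0.17 = 5 log₁₀(d/10)
d = 10 × 10^(0.17/5) = 10 × 10^0.034 = 10.81 pc.

10.8 pc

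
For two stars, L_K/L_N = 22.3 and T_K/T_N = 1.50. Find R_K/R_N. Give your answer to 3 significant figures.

2.10

L ∝ R²T⁴ gives R ∝ √L / T², so
R_K/R_N = √(22.3) / (1.50)² = 4.722 / 2.250 = 2.099.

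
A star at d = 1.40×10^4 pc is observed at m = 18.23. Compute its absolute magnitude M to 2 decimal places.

M = m − 5 log₁₀(d/10 pc) = 18.23 − 5 log₁₀(1.40×10^4/10)
  = 18.23 − 5 × 3.146 = 18.23 − 15.73 = 2.50.

2.50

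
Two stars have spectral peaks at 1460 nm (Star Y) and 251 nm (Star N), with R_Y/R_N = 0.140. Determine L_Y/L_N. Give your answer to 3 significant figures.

1.71×10^-5

Wien's law gives T ∝ 1/λ_max, so T_Y/T_N = λ_N/λ_Y = 251/1460 = 0.1719.
Then L ∝ R²T⁴ gives L_Y/L_N = (0.140)² × (0.1719)⁴ = 0.01960 × 8.735×10^-4 = 1.712×10^-5.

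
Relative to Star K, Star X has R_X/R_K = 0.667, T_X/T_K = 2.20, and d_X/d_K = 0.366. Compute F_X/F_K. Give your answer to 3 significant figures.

L_X/L_K = (R_X/R_K)²(T_X/T_K)⁴ = (0.667)² × (2.20)⁴ = 10.42.
F_X/F_K = (L_X/L_K)/(d_X/d_K)² = 10.42 / (0.366)² = 77.80.

77.8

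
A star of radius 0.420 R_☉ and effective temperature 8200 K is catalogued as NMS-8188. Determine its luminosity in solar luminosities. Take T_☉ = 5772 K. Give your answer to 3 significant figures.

L/L_☉ = (R/R_☉)² (T/T_☉)⁴ = (0.420)² × (8200/5772)⁴
       = 0.1764 × (1.421)⁴ = 0.1764 × 4.073 = 0.7185.

0.719 solar luminosities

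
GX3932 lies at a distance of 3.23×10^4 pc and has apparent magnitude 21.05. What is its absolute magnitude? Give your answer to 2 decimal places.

M = m − 5 log₁₀(d/10 pc) = 21.05 − 5 log₁₀(3.23×10^4/10)
  = 21.05 − 5 × 3.509 = 21.05 − 17.55 = 3.50.

3.50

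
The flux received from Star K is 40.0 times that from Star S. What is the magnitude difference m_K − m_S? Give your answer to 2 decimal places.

-4.01

m_K − m_S = −2.5 log₁₀(F_K/F_S) = −2.5 log₁₀(40.0) = −2.5 × (1.602) = -4.005.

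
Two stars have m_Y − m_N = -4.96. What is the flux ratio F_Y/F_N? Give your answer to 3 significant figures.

F_Y/F_N = 10^(−(m_Y − m_N)/2.5) = 10^(4.96/2.5) = 10^1.984 = 96.38.

96.4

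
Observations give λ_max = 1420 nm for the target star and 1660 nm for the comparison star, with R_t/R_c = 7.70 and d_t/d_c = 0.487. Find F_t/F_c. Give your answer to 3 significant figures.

Wien's law: T_t/T_c = λ_c/λ_t = 1660/1420 = 1.169.
L_t/L_c = (R_t/R_c)²(T_t/T_c)⁴ = (7.70)²(1.169)⁴ = 110.7.
F_t/F_c = (L_t/L_c)/(d_t/d_c)² = 110.7/(0.487)² = 466.9.

467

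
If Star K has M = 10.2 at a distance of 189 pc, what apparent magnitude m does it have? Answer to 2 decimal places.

16.58

m = M + 5 log₁₀(d/10 pc) = 10.2 + 5 log₁₀(189/10)
  = 10.2 + 5 × 1.276 = 10.2 + 6.38 = 16.58.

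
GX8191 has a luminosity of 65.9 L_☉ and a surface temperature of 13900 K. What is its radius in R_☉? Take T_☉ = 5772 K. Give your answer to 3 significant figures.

R/R_☉ = √(L/L_☉) / (T/T_☉)² = √(65.9) / (2.408)²
       = 8.118 / 5.799 = 1.400.

1.40 R_☉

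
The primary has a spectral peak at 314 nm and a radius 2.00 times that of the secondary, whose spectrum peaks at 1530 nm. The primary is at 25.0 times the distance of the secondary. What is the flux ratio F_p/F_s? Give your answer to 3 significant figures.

3.61

Wien's law: T_p/T_s = λ_s/λ_p = 1530/314 = 4.873.
L_p/L_s = (R_p/R_s)²(T_p/T_s)⁴ = (2.00)²(4.873)⁴ = 2255.
F_p/F_s = (L_p/L_s)/(d_p/d_s)² = 2255/(25.0)² = 3.608.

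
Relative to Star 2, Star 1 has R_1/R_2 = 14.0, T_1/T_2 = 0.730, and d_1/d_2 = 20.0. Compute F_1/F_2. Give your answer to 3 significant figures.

0.139

L_1/L_2 = (R_1/R_2)²(T_1/T_2)⁴ = (14.0)² × (0.730)⁴ = 55.66.
F_1/F_2 = (L_1/L_2)/(d_1/d_2)² = 55.66 / (20.0)² = 0.1392.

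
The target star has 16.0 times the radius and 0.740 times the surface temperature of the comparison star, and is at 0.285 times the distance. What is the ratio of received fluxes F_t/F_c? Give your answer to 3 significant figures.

945

L_t/L_c = (R_t/R_c)²(T_t/T_c)⁴ = (16.0)² × (0.740)⁴ = 76.77.
F_t/F_c = (L_t/L_c)/(d_t/d_c)² = 76.77 / (0.285)² = 945.1.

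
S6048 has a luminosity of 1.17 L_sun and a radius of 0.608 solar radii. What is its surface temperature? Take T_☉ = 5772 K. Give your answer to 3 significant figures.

7.70×10^3 K

T/T_☉ = (L/L_☉)^(1/4) / (R/R_☉)^(1/2)
T = 5772 × (1.17)^(1/4) / √(0.608) = 5772 × 1.040 / 0.7797 = 7699 K.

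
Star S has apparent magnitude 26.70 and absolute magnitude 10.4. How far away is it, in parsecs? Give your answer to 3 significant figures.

m − M = 5 log₁₀(d/10 pc)
26.70 − (10.4) = 16.30 = 5 log₁₀(d/10)
d = 10 × 10^(16.30/5) = 10 × 10^3.260 = 1.820×10^4 pc.

1.82×10^4 pc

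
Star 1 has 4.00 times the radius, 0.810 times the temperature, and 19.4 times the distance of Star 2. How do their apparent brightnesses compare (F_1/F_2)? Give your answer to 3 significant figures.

0.0183

L_1/L_2 = (R_1/R_2)²(T_1/T_2)⁴ = (4.00)² × (0.810)⁴ = 6.887.
F_1/F_2 = (L_1/L_2)/(d_1/d_2)² = 6.887 / (19.4)² = 0.01830.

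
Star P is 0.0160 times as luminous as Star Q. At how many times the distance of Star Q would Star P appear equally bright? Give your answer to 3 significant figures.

0.126

Equal flux requires L_P/d_P² = L_Q/d_Q², so d_P/d_Q = √(L_P/L_Q)
= √(0.0160) = 0.1265.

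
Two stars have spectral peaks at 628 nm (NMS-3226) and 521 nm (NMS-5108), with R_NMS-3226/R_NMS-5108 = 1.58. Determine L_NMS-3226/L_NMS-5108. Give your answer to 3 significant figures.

1.18

Wien's law gives T ∝ 1/λ_max, so T_NMS-3226/T_NMS-5108 = λ_NMS-5108/λ_NMS-3226 = 521/628 = 0.8296.
Then L ∝ R²T⁴ gives L_NMS-3226/L_NMS-5108 = (1.58)² × (0.8296)⁴ = 2.496 × 0.4737 = 1.183.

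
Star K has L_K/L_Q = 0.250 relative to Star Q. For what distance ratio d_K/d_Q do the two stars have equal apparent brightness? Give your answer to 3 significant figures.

0.500

Equal flux requires L_K/d_K² = L_Q/d_Q², so d_K/d_Q = √(L_K/L_Q)
= √(0.250) = 0.5000.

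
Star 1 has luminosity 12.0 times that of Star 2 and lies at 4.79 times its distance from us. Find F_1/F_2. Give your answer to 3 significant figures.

F = L/(4πd²), so F_1/F_2 = (L_1/L_2) / (d_1/d_2)²
= 12.0 / (4.79)² = 12.0 / 22.94 = 0.5230.

0.523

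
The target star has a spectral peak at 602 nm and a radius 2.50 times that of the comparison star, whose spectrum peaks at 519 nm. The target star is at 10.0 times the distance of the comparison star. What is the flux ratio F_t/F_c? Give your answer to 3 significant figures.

0.0345

Wien's law: T_t/T_c = λ_c/λ_t = 519/602 = 0.8621.
L_t/L_c = (R_t/R_c)²(T_t/T_c)⁴ = (2.50)²(0.8621)⁴ = 3.453.
F_t/F_c = (L_t/L_c)/(d_t/d_c)² = 3.453/(10.0)² = 0.03453.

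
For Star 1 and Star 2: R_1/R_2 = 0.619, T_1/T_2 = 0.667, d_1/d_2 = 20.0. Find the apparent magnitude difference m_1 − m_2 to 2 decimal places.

9.31

L_1/L_2 = (0.619)²(0.667)⁴ = 0.07584.
F_1/F_2 = (L_1/L_2)/(d_1/d_2)² = 0.07584/400.0 = 1.896×10^-4.
m_1 − m_2 = −2.5 log₁₀(1.896×10^-4) = 9.31.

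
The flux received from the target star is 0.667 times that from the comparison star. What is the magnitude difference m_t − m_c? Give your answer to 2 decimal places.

0.44

m_t − m_c = −2.5 log₁₀(F_t/F_c) = −2.5 log₁₀(0.667) = −2.5 × (-0.176) = 0.440.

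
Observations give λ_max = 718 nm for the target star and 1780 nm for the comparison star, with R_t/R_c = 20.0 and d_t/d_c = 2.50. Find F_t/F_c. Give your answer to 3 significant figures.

Wien's law: T_t/T_c = λ_c/λ_t = 1780/718 = 2.479.
L_t/L_c = (R_t/R_c)²(T_t/T_c)⁴ = (20.0)²(2.479)⁴ = 1.511×10^4.
F_t/F_c = (L_t/L_c)/(d_t/d_c)² = 1.511×10^4/(2.50)² = 2417.

2.42×10^3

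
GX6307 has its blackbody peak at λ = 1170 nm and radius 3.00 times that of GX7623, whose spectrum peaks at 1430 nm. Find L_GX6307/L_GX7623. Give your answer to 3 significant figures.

20.1

Wien's law gives T ∝ 1/λ_max, so T_GX6307/T_GX7623 = λ_GX7623/λ_GX6307 = 1430/1170 = 1.222.
Then L ∝ R²T⁴ gives L_GX6307/L_GX7623 = (3.00)² × (1.222)⁴ = 9.000 × 2.232 = 20.08.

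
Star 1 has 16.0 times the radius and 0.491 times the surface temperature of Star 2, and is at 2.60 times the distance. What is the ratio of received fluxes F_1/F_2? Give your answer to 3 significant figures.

2.20

L_1/L_2 = (R_1/R_2)²(T_1/T_2)⁴ = (16.0)² × (0.491)⁴ = 14.88.
F_1/F_2 = (L_1/L_2)/(d_1/d_2)² = 14.88 / (2.60)² = 2.201.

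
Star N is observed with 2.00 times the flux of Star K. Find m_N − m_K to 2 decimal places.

m_N − m_K = −2.5 log₁₀(F_N/F_K) = −2.5 log₁₀(2.00) = −2.5 × (0.301) = -0.753.

-0.75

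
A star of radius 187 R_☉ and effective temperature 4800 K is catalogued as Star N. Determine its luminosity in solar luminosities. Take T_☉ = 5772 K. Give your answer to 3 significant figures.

L/L_☉ = (R/R_☉)² (T/T_☉)⁴ = (187)² × (4800/5772)⁴
       = 3.497×10^4 × (0.8316)⁴ = 3.497×10^4 × 0.4783 = 1.672×10^4.

1.67×10^4 solar luminosities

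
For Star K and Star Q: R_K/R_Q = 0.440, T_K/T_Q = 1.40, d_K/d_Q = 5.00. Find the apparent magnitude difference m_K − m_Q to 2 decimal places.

L_K/L_Q = (0.440)²(1.40)⁴ = 0.7437.
F_K/F_Q = (L_K/L_Q)/(d_K/d_Q)² = 0.7437/25.00 = 0.02975.
m_K − m_Q = −2.5 log₁₀(0.02975) = 3.82.

3.82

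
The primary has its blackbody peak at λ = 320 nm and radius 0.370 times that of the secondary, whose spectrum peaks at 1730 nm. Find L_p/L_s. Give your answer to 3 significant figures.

Wien's law gives T ∝ 1/λ_max, so T_p/T_s = λ_s/λ_p = 1730/320 = 5.406.
Then L ∝ R²T⁴ gives L_p/L_s = (0.370)² × (5.406)⁴ = 0.1369 × 854.2 = 116.9.

117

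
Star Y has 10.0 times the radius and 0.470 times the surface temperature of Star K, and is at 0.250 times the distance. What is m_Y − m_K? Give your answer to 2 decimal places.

-4.73

L_Y/L_K = (10.0)²(0.470)⁴ = 4.880.
F_Y/F_K = (L_Y/L_K)/(d_Y/d_K)² = 4.880/0.06250 = 78.07.
m_Y − m_K = −2.5 log₁₀(78.07) = -4.73.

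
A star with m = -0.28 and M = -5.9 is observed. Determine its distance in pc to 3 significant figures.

133 pc

m − M = 5 log₁₀(d/10 pc)
-0.28 − (-5.9) = 5.62 = 5 log₁₀(d/10)
d = 10 × 10^(5.62/5) = 10 × 10^1.124 = 133.0 pc.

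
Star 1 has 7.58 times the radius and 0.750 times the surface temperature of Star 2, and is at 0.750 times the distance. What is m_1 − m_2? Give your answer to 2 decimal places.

L_1/L_2 = (7.58)²(0.750)⁴ = 18.18.
F_1/F_2 = (L_1/L_2)/(d_1/d_2)² = 18.18/0.5625 = 32.32.
m_1 − m_2 = −2.5 log₁₀(32.32) = -3.77.

-3.77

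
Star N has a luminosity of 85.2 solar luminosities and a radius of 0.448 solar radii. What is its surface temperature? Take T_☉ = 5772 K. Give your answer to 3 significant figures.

T/T_☉ = (L/L_☉)^(1/4) / (R/R_☉)^(1/2)
T = 5772 × (85.2)^(1/4) / √(0.448) = 5772 × 3.038 / 0.6693 = 2.620×10^4 K.

2.62×10^4 K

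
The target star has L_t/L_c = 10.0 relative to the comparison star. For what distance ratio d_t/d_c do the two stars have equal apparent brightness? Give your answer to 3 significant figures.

Equal flux requires L_t/d_t² = L_c/d_c², so d_t/d_c = √(L_t/L_c)
= √(10.0) = 3.162.

3.16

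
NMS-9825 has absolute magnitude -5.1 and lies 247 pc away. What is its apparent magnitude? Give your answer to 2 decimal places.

1.86

m = M + 5 log₁₀(d/10 pc) = -5.1 + 5 log₁₀(247/10)
  = -5.1 + 5 × 1.393 = -5.1 + 6.96 = 1.86.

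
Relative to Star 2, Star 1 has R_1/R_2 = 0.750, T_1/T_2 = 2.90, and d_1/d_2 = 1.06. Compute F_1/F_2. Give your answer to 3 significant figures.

L_1/L_2 = (R_1/R_2)²(T_1/T_2)⁴ = (0.750)² × (2.90)⁴ = 39.78.
F_1/F_2 = (L_1/L_2)/(d_1/d_2)² = 39.78 / (1.06)² = 35.41.

35.4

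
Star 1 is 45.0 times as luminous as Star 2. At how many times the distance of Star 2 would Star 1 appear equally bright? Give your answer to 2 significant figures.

Equal flux requires L_1/d_1² = L_2/d_2², so d_1/d_2 = √(L_1/L_2)
= √(45.0) = 6.708.

6.7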